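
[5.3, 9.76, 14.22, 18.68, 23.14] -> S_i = 5.30 + 4.46*i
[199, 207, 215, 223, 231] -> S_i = 199 + 8*i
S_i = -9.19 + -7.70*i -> [-9.19, -16.89, -24.59, -32.29, -39.99]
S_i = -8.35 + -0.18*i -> [-8.35, -8.53, -8.71, -8.89, -9.07]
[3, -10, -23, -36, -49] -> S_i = 3 + -13*i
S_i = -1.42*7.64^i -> [-1.42, -10.85, -82.88, -633.24, -4837.95]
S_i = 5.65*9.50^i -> [5.65, 53.68, 509.91, 4844.17, 46019.6]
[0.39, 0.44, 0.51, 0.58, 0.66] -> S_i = 0.39*1.14^i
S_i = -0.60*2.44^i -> [-0.6, -1.46, -3.57, -8.72, -21.27]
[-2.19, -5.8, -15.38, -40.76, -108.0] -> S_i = -2.19*2.65^i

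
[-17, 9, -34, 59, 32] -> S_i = Random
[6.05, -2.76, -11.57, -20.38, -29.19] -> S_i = 6.05 + -8.81*i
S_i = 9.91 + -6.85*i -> [9.91, 3.06, -3.79, -10.64, -17.49]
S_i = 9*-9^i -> [9, -81, 729, -6561, 59049]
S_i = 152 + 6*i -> [152, 158, 164, 170, 176]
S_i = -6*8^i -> [-6, -48, -384, -3072, -24576]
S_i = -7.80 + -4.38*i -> [-7.8, -12.18, -16.56, -20.94, -25.32]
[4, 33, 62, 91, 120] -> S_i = 4 + 29*i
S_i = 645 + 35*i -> [645, 680, 715, 750, 785]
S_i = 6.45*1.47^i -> [6.45, 9.48, 13.94, 20.49, 30.12]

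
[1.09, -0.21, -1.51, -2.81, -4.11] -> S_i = 1.09 + -1.30*i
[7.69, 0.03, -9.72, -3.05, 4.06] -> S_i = Random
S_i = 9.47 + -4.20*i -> [9.47, 5.27, 1.07, -3.13, -7.33]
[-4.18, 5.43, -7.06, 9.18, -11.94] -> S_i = -4.18*(-1.30)^i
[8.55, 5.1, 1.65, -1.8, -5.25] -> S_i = 8.55 + -3.45*i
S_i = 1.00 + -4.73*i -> [1.0, -3.73, -8.46, -13.19, -17.92]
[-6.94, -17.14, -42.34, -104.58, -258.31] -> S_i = -6.94*2.47^i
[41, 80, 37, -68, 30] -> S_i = Random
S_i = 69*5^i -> [69, 345, 1725, 8625, 43125]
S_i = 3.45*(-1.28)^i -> [3.45, -4.42, 5.65, -7.24, 9.26]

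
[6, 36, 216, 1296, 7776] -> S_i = 6*6^i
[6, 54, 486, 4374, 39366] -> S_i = 6*9^i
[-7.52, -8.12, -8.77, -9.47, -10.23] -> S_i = -7.52*1.08^i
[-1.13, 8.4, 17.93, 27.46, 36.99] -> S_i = -1.13 + 9.53*i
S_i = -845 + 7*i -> [-845, -838, -831, -824, -817]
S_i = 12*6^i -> [12, 72, 432, 2592, 15552]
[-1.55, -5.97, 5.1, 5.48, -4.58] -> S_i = Random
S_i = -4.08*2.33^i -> [-4.08, -9.51, -22.15, -51.61, -120.25]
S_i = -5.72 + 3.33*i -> [-5.72, -2.39, 0.94, 4.27, 7.6]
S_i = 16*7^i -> [16, 112, 784, 5488, 38416]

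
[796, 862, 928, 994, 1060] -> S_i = 796 + 66*i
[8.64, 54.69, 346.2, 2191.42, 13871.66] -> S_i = 8.64*6.33^i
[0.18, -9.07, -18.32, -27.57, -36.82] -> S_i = 0.18 + -9.25*i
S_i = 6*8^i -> [6, 48, 384, 3072, 24576]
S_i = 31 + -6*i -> [31, 25, 19, 13, 7]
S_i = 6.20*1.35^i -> [6.2, 8.37, 11.3, 15.25, 20.59]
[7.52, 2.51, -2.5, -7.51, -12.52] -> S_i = 7.52 + -5.01*i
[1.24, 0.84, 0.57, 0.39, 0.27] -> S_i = 1.24*0.68^i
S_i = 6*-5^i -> [6, -30, 150, -750, 3750]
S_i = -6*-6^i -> [-6, 36, -216, 1296, -7776]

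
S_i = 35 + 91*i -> [35, 126, 217, 308, 399]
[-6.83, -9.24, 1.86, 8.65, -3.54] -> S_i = Random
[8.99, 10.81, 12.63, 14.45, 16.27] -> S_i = 8.99 + 1.82*i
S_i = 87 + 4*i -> [87, 91, 95, 99, 103]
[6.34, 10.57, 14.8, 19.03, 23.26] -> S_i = 6.34 + 4.23*i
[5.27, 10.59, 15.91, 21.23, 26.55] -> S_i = 5.27 + 5.32*i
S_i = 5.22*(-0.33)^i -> [5.22, -1.72, 0.57, -0.19, 0.06]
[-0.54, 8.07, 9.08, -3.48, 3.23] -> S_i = Random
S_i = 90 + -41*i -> [90, 49, 8, -33, -74]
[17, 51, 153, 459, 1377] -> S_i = 17*3^i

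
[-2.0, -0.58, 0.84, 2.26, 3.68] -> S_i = -2.00 + 1.42*i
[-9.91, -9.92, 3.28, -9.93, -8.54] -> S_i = Random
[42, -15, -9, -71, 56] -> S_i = Random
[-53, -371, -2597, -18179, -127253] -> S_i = -53*7^i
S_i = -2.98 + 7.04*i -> [-2.98, 4.06, 11.1, 18.14, 25.18]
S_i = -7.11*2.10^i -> [-7.11, -14.93, -31.36, -65.85, -138.28]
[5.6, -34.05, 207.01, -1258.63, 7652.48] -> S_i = 5.60*(-6.08)^i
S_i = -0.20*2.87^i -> [-0.2, -0.57, -1.65, -4.73, -13.57]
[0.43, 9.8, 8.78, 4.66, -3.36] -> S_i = Random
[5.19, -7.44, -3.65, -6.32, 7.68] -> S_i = Random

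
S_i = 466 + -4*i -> [466, 462, 458, 454, 450]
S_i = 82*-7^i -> [82, -574, 4018, -28126, 196882]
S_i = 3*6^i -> [3, 18, 108, 648, 3888]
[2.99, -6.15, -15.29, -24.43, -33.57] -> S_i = 2.99 + -9.14*i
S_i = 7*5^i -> [7, 35, 175, 875, 4375]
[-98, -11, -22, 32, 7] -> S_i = Random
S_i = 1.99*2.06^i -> [1.99, 4.1, 8.44, 17.4, 35.84]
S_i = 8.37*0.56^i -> [8.37, 4.69, 2.62, 1.47, 0.82]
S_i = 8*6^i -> [8, 48, 288, 1728, 10368]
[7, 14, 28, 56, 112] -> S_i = 7*2^i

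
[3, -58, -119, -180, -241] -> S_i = 3 + -61*i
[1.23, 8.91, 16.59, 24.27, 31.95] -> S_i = 1.23 + 7.68*i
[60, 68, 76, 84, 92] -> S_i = 60 + 8*i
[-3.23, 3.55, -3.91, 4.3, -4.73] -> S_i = -3.23*(-1.10)^i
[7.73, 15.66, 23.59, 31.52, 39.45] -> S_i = 7.73 + 7.93*i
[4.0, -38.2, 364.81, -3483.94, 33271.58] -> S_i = 4.00*(-9.55)^i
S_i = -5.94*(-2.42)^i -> [-5.94, 14.37, -34.79, 84.18, -203.73]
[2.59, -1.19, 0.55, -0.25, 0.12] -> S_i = 2.59*(-0.46)^i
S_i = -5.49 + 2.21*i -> [-5.49, -3.28, -1.07, 1.14, 3.35]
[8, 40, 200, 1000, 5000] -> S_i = 8*5^i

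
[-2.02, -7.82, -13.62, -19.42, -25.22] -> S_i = -2.02 + -5.80*i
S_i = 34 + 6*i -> [34, 40, 46, 52, 58]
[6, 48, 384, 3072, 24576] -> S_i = 6*8^i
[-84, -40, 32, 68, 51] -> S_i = Random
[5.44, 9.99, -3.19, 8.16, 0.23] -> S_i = Random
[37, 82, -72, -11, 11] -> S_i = Random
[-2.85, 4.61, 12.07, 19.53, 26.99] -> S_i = -2.85 + 7.46*i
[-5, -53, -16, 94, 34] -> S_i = Random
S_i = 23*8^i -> [23, 184, 1472, 11776, 94208]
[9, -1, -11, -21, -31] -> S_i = 9 + -10*i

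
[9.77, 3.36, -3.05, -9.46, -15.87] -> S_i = 9.77 + -6.41*i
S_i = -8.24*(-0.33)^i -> [-8.24, 2.72, -0.9, 0.3, -0.1]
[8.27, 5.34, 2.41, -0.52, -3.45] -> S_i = 8.27 + -2.93*i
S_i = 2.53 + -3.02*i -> [2.53, -0.49, -3.51, -6.53, -9.55]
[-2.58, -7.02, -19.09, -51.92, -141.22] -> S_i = -2.58*2.72^i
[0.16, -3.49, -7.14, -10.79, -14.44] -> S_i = 0.16 + -3.65*i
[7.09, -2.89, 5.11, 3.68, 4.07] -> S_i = Random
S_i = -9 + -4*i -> [-9, -13, -17, -21, -25]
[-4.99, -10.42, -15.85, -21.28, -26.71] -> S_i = -4.99 + -5.43*i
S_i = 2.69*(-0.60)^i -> [2.69, -1.61, 0.97, -0.58, 0.35]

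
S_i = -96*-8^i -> [-96, 768, -6144, 49152, -393216]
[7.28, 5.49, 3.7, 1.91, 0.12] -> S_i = 7.28 + -1.79*i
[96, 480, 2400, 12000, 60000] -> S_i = 96*5^i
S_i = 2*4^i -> [2, 8, 32, 128, 512]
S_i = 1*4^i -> [1, 4, 16, 64, 256]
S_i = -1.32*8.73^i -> [-1.32, -11.52, -100.6, -878.25, -7667.1]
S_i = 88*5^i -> [88, 440, 2200, 11000, 55000]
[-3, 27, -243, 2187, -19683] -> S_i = -3*-9^i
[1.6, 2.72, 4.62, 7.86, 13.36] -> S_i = 1.60*1.70^i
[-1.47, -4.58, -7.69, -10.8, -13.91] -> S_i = -1.47 + -3.11*i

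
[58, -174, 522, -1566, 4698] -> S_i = 58*-3^i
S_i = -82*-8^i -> [-82, 656, -5248, 41984, -335872]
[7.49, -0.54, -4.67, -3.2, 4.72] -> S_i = Random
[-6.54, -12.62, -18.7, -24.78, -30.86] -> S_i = -6.54 + -6.08*i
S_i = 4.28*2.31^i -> [4.28, 9.89, 22.84, 52.76, 121.87]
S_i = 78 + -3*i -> [78, 75, 72, 69, 66]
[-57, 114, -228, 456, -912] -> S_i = -57*-2^i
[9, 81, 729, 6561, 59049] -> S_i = 9*9^i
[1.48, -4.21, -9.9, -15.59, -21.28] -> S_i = 1.48 + -5.69*i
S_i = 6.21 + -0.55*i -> [6.21, 5.66, 5.11, 4.56, 4.01]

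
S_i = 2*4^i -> [2, 8, 32, 128, 512]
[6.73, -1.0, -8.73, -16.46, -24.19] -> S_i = 6.73 + -7.73*i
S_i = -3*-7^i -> [-3, 21, -147, 1029, -7203]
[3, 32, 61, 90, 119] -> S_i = 3 + 29*i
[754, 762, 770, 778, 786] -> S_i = 754 + 8*i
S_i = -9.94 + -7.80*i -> [-9.94, -17.74, -25.54, -33.34, -41.14]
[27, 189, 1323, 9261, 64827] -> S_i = 27*7^i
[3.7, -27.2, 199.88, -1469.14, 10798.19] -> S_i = 3.70*(-7.35)^i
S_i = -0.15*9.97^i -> [-0.15, -1.5, -14.91, -148.65, -1482.08]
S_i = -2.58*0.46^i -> [-2.58, -1.19, -0.55, -0.25, -0.12]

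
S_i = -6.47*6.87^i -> [-6.47, -44.45, -305.36, -2097.85, -14412.23]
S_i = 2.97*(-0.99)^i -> [2.97, -2.94, 2.91, -2.88, 2.85]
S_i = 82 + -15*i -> [82, 67, 52, 37, 22]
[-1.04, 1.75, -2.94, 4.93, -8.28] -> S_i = -1.04*(-1.68)^i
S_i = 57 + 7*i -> [57, 64, 71, 78, 85]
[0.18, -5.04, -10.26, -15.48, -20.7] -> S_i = 0.18 + -5.22*i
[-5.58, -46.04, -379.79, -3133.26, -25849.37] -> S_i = -5.58*8.25^i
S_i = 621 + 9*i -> [621, 630, 639, 648, 657]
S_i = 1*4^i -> [1, 4, 16, 64, 256]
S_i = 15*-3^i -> [15, -45, 135, -405, 1215]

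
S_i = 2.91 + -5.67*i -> [2.91, -2.76, -8.43, -14.1, -19.77]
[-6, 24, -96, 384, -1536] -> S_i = -6*-4^i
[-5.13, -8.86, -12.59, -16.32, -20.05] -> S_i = -5.13 + -3.73*i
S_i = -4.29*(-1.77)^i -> [-4.29, 7.59, -13.44, 23.79, -42.11]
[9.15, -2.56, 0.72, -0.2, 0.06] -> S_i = 9.15*(-0.28)^i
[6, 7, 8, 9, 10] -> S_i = 6 + 1*i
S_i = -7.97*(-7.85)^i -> [-7.97, 62.56, -491.13, 3855.38, -30264.74]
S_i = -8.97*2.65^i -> [-8.97, -23.77, -62.99, -166.93, -442.36]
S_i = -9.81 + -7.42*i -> [-9.81, -17.23, -24.65, -32.07, -39.49]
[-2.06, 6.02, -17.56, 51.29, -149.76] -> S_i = -2.06*(-2.92)^i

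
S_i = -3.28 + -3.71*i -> [-3.28, -6.99, -10.7, -14.41, -18.12]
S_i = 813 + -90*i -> [813, 723, 633, 543, 453]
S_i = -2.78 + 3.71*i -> [-2.78, 0.93, 4.64, 8.35, 12.06]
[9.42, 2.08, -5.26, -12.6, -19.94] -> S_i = 9.42 + -7.34*i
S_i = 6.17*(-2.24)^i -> [6.17, -13.82, 30.96, -69.35, 155.34]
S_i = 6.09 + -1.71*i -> [6.09, 4.38, 2.67, 0.96, -0.75]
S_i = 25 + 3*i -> [25, 28, 31, 34, 37]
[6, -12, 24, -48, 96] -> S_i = 6*-2^i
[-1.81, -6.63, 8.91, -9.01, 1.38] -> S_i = Random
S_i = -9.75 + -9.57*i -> [-9.75, -19.32, -28.89, -38.46, -48.03]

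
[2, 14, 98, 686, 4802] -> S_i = 2*7^i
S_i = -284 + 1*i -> [-284, -283, -282, -281, -280]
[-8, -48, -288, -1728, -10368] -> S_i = -8*6^i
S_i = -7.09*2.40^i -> [-7.09, -17.02, -40.84, -98.01, -235.23]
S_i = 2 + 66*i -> [2, 68, 134, 200, 266]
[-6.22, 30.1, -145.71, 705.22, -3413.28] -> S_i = -6.22*(-4.84)^i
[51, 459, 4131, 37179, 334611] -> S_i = 51*9^i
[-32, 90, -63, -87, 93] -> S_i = Random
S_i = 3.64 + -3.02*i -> [3.64, 0.62, -2.4, -5.42, -8.44]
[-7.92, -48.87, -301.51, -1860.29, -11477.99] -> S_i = -7.92*6.17^i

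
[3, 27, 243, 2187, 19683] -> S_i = 3*9^i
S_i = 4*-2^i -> [4, -8, 16, -32, 64]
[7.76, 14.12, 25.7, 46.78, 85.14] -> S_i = 7.76*1.82^i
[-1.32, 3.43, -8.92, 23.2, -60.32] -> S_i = -1.32*(-2.60)^i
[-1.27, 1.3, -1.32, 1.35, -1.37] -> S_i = -1.27*(-1.02)^i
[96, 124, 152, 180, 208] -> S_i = 96 + 28*i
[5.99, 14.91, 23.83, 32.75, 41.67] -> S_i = 5.99 + 8.92*i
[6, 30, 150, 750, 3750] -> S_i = 6*5^i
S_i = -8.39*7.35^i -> [-8.39, -61.67, -453.25, -3331.38, -24485.63]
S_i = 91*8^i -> [91, 728, 5824, 46592, 372736]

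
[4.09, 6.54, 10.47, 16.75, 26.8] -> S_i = 4.09*1.60^i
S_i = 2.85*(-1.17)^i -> [2.85, -3.33, 3.9, -4.56, 5.34]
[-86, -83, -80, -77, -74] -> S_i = -86 + 3*i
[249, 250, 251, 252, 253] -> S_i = 249 + 1*i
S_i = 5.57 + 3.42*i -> [5.57, 8.99, 12.41, 15.83, 19.25]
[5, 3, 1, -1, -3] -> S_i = 5 + -2*i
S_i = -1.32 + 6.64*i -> [-1.32, 5.32, 11.96, 18.6, 25.24]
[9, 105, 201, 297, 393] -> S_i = 9 + 96*i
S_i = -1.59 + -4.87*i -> [-1.59, -6.46, -11.33, -16.2, -21.07]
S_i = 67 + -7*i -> [67, 60, 53, 46, 39]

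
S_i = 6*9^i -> [6, 54, 486, 4374, 39366]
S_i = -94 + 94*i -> [-94, 0, 94, 188, 282]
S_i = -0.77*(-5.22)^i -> [-0.77, 4.02, -20.98, 109.52, -571.71]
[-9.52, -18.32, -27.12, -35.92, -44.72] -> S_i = -9.52 + -8.80*i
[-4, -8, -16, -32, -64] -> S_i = -4*2^i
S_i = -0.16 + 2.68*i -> [-0.16, 2.52, 5.2, 7.88, 10.56]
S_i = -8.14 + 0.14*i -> [-8.14, -8.0, -7.86, -7.72, -7.58]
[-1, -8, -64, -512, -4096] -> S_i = -1*8^i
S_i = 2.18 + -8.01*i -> [2.18, -5.83, -13.84, -21.85, -29.86]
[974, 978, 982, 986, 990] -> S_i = 974 + 4*i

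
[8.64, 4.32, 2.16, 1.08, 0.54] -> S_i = 8.64*0.50^i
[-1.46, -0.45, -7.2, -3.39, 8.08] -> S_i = Random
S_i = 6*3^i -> [6, 18, 54, 162, 486]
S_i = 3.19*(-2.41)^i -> [3.19, -7.69, 18.53, -44.65, 107.61]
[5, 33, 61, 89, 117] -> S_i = 5 + 28*i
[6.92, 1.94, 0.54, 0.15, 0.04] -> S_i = 6.92*0.28^i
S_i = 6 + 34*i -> [6, 40, 74, 108, 142]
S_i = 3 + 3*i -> [3, 6, 9, 12, 15]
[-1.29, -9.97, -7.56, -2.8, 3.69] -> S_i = Random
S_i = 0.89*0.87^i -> [0.89, 0.77, 0.67, 0.59, 0.51]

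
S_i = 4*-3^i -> [4, -12, 36, -108, 324]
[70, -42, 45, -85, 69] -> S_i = Random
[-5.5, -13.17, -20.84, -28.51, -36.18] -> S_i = -5.50 + -7.67*i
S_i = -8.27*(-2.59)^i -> [-8.27, 21.42, -55.48, 143.68, -372.14]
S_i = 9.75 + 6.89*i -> [9.75, 16.64, 23.53, 30.42, 37.31]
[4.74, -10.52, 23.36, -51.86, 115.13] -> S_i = 4.74*(-2.22)^i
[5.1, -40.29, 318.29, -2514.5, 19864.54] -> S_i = 5.10*(-7.90)^i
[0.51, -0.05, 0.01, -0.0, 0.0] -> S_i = 0.51*(-0.10)^i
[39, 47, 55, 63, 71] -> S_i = 39 + 8*i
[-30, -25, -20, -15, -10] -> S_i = -30 + 5*i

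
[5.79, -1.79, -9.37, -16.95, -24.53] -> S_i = 5.79 + -7.58*i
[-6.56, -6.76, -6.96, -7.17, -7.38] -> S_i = -6.56*1.03^i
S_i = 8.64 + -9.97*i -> [8.64, -1.33, -11.3, -21.27, -31.24]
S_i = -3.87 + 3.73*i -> [-3.87, -0.14, 3.59, 7.32, 11.05]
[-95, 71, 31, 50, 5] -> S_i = Random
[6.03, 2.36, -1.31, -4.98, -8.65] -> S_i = 6.03 + -3.67*i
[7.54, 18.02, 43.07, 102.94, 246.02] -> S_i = 7.54*2.39^i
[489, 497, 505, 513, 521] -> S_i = 489 + 8*i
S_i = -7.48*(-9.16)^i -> [-7.48, 68.52, -627.61, 5748.94, -52660.32]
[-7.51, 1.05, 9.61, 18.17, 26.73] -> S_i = -7.51 + 8.56*i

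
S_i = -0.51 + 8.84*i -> [-0.51, 8.33, 17.17, 26.01, 34.85]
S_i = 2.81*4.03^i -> [2.81, 11.32, 45.64, 183.92, 741.18]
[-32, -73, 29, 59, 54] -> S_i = Random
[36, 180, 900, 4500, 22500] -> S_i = 36*5^i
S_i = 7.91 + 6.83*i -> [7.91, 14.74, 21.57, 28.4, 35.23]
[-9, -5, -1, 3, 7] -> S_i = -9 + 4*i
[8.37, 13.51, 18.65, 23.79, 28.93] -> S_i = 8.37 + 5.14*i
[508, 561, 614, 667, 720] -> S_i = 508 + 53*i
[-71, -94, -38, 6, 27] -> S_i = Random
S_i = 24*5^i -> [24, 120, 600, 3000, 15000]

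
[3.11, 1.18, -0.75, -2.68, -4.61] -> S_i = 3.11 + -1.93*i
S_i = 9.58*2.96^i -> [9.58, 28.36, 83.94, 248.45, 735.41]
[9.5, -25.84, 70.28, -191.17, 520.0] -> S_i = 9.50*(-2.72)^i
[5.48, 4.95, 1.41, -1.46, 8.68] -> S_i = Random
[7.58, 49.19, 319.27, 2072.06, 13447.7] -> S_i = 7.58*6.49^i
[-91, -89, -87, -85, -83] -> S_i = -91 + 2*i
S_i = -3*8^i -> [-3, -24, -192, -1536, -12288]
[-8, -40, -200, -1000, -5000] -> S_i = -8*5^i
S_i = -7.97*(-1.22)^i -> [-7.97, 9.72, -11.86, 14.47, -17.66]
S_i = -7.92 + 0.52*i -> [-7.92, -7.4, -6.88, -6.36, -5.84]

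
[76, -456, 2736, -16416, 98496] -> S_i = 76*-6^i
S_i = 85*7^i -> [85, 595, 4165, 29155, 204085]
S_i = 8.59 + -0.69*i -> [8.59, 7.9, 7.21, 6.52, 5.83]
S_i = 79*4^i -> [79, 316, 1264, 5056, 20224]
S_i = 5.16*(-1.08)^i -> [5.16, -5.57, 6.02, -6.5, 7.02]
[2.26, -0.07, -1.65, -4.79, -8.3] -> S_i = Random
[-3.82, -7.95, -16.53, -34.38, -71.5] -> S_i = -3.82*2.08^i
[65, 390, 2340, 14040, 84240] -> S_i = 65*6^i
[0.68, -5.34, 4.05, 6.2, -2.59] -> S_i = Random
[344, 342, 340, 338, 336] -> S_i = 344 + -2*i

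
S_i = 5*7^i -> [5, 35, 245, 1715, 12005]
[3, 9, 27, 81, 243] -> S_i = 3*3^i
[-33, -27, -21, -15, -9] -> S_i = -33 + 6*i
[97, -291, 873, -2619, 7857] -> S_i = 97*-3^i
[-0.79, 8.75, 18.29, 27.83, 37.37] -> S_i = -0.79 + 9.54*i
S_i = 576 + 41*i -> [576, 617, 658, 699, 740]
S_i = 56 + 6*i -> [56, 62, 68, 74, 80]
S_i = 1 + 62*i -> [1, 63, 125, 187, 249]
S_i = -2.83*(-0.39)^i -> [-2.83, 1.1, -0.43, 0.17, -0.07]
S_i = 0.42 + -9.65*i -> [0.42, -9.23, -18.88, -28.53, -38.18]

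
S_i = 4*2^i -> [4, 8, 16, 32, 64]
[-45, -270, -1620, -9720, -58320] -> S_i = -45*6^i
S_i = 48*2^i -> [48, 96, 192, 384, 768]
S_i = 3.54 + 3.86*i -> [3.54, 7.4, 11.26, 15.12, 18.98]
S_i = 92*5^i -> [92, 460, 2300, 11500, 57500]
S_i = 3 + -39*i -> [3, -36, -75, -114, -153]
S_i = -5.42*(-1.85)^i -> [-5.42, 10.03, -18.55, 34.32, -63.49]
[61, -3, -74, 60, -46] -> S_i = Random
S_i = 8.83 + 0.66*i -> [8.83, 9.49, 10.15, 10.81, 11.47]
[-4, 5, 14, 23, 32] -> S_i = -4 + 9*i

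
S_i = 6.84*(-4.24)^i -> [6.84, -29.0, 122.97, -521.38, 2210.65]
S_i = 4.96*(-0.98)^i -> [4.96, -4.86, 4.76, -4.67, 4.57]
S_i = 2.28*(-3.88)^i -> [2.28, -8.85, 34.32, -133.18, 516.73]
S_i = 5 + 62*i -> [5, 67, 129, 191, 253]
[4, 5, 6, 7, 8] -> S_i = 4 + 1*i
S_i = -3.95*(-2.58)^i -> [-3.95, 10.19, -26.29, 67.84, -175.02]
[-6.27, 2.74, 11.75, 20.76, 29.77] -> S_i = -6.27 + 9.01*i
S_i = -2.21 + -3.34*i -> [-2.21, -5.55, -8.89, -12.23, -15.57]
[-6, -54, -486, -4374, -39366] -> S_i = -6*9^i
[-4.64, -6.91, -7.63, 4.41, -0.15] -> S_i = Random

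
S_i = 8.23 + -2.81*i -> [8.23, 5.42, 2.61, -0.2, -3.01]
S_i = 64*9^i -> [64, 576, 5184, 46656, 419904]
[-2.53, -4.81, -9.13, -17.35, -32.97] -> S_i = -2.53*1.90^i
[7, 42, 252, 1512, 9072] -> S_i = 7*6^i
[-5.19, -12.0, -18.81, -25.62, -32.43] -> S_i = -5.19 + -6.81*i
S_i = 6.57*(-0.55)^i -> [6.57, -3.61, 1.99, -1.09, 0.6]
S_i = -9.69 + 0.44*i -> [-9.69, -9.25, -8.81, -8.37, -7.93]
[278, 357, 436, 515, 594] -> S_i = 278 + 79*i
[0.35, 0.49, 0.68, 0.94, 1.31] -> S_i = 0.35*1.39^i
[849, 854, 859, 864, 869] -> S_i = 849 + 5*i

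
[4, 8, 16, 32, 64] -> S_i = 4*2^i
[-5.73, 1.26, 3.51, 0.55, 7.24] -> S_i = Random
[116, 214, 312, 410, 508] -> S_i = 116 + 98*i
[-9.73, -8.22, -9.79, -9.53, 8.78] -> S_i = Random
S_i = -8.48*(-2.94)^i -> [-8.48, 24.93, -73.3, 215.5, -633.56]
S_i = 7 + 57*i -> [7, 64, 121, 178, 235]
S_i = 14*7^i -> [14, 98, 686, 4802, 33614]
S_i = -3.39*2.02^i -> [-3.39, -6.85, -13.83, -27.94, -56.44]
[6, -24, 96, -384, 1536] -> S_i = 6*-4^i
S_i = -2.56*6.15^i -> [-2.56, -15.74, -96.83, -595.48, -3662.19]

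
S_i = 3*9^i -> [3, 27, 243, 2187, 19683]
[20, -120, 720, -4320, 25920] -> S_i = 20*-6^i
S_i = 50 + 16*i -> [50, 66, 82, 98, 114]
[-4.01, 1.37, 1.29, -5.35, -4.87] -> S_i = Random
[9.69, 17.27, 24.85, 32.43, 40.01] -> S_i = 9.69 + 7.58*i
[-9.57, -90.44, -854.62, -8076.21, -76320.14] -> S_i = -9.57*9.45^i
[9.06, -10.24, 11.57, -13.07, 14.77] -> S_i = 9.06*(-1.13)^i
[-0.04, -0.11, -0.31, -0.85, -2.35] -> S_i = -0.04*2.77^i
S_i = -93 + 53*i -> [-93, -40, 13, 66, 119]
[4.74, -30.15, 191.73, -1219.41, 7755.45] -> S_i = 4.74*(-6.36)^i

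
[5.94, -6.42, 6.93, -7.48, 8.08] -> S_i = 5.94*(-1.08)^i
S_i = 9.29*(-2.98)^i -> [9.29, -27.68, 82.5, -245.85, 732.62]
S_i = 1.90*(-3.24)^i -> [1.9, -6.16, 19.95, -64.62, 209.38]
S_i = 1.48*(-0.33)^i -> [1.48, -0.49, 0.16, -0.05, 0.02]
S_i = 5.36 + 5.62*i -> [5.36, 10.98, 16.6, 22.22, 27.84]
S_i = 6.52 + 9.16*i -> [6.52, 15.68, 24.84, 34.0, 43.16]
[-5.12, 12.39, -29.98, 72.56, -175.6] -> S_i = -5.12*(-2.42)^i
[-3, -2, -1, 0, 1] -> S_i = -3 + 1*i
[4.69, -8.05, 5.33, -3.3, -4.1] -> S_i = Random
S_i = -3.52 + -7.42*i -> [-3.52, -10.94, -18.36, -25.78, -33.2]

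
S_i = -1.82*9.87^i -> [-1.82, -17.96, -177.3, -1749.94, -17271.9]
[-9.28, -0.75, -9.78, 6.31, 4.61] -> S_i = Random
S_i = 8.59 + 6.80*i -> [8.59, 15.39, 22.19, 28.99, 35.79]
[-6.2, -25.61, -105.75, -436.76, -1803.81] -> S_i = -6.20*4.13^i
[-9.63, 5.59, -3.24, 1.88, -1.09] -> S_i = -9.63*(-0.58)^i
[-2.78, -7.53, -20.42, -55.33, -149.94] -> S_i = -2.78*2.71^i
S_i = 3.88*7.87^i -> [3.88, 30.54, 240.32, 1891.28, 14884.38]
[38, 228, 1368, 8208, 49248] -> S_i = 38*6^i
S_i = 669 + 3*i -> [669, 672, 675, 678, 681]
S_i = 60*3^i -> [60, 180, 540, 1620, 4860]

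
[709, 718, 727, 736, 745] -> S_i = 709 + 9*i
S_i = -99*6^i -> [-99, -594, -3564, -21384, -128304]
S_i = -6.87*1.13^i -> [-6.87, -7.76, -8.77, -9.91, -11.2]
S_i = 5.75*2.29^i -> [5.75, 13.17, 30.15, 69.05, 158.13]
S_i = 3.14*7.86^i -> [3.14, 24.68, 193.99, 1524.75, 11984.5]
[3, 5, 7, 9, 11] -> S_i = 3 + 2*i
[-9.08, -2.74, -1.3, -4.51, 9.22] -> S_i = Random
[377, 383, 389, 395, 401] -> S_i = 377 + 6*i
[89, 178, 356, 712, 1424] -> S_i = 89*2^i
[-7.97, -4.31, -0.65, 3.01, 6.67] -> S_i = -7.97 + 3.66*i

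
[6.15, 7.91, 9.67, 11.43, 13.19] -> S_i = 6.15 + 1.76*i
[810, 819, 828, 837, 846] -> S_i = 810 + 9*i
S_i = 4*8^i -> [4, 32, 256, 2048, 16384]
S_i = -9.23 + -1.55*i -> [-9.23, -10.78, -12.33, -13.88, -15.43]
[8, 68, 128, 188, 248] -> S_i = 8 + 60*i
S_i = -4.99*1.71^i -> [-4.99, -8.53, -14.59, -24.95, -42.67]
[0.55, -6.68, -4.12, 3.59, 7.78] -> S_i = Random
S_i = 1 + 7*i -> [1, 8, 15, 22, 29]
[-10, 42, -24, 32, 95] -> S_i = Random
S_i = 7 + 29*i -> [7, 36, 65, 94, 123]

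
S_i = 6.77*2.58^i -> [6.77, 17.47, 45.06, 116.26, 299.96]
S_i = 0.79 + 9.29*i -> [0.79, 10.08, 19.37, 28.66, 37.95]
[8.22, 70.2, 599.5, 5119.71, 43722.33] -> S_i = 8.22*8.54^i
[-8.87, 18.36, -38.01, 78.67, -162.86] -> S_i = -8.87*(-2.07)^i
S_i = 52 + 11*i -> [52, 63, 74, 85, 96]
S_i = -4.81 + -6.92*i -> [-4.81, -11.73, -18.65, -25.57, -32.49]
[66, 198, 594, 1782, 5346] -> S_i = 66*3^i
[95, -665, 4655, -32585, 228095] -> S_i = 95*-7^i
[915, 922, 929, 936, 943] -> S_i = 915 + 7*i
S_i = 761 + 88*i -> [761, 849, 937, 1025, 1113]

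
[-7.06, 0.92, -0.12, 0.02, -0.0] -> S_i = -7.06*(-0.13)^i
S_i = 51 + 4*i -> [51, 55, 59, 63, 67]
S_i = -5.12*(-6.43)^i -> [-5.12, 32.92, -211.69, 1361.14, -8752.13]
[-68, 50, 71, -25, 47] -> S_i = Random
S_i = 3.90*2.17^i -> [3.9, 8.46, 18.36, 39.85, 86.48]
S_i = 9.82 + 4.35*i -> [9.82, 14.17, 18.52, 22.87, 27.22]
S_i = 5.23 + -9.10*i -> [5.23, -3.87, -12.97, -22.07, -31.17]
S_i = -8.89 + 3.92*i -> [-8.89, -4.97, -1.05, 2.87, 6.79]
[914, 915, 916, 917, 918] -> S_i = 914 + 1*i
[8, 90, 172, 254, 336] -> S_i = 8 + 82*i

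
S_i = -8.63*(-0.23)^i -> [-8.63, 1.98, -0.46, 0.11, -0.02]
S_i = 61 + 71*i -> [61, 132, 203, 274, 345]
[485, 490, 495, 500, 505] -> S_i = 485 + 5*i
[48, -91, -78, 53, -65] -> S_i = Random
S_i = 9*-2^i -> [9, -18, 36, -72, 144]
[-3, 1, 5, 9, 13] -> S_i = -3 + 4*i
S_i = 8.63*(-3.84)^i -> [8.63, -33.14, 127.25, -488.66, 1876.44]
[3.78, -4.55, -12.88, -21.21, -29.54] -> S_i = 3.78 + -8.33*i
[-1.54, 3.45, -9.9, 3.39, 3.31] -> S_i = Random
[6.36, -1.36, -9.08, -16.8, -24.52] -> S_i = 6.36 + -7.72*i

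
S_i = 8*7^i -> [8, 56, 392, 2744, 19208]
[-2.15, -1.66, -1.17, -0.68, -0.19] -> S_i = -2.15 + 0.49*i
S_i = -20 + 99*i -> [-20, 79, 178, 277, 376]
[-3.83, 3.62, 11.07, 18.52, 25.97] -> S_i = -3.83 + 7.45*i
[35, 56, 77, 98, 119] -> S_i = 35 + 21*i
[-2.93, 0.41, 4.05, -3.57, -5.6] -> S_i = Random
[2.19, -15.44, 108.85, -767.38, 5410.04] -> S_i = 2.19*(-7.05)^i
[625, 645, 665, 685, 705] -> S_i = 625 + 20*i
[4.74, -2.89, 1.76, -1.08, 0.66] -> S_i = 4.74*(-0.61)^i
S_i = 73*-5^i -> [73, -365, 1825, -9125, 45625]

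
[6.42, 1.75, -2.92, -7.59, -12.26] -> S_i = 6.42 + -4.67*i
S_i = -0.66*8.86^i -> [-0.66, -5.85, -51.81, -459.03, -4067.04]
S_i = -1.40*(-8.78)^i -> [-1.4, 12.29, -107.92, 947.57, -8319.67]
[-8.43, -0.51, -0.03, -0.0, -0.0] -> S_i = -8.43*0.06^i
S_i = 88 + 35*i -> [88, 123, 158, 193, 228]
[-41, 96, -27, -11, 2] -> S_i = Random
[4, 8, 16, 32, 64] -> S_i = 4*2^i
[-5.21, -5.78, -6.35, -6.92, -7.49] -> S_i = -5.21 + -0.57*i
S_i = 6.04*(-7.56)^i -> [6.04, -45.66, 345.21, -2609.77, 19729.87]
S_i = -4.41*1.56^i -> [-4.41, -6.88, -10.73, -16.74, -26.12]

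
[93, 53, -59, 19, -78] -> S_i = Random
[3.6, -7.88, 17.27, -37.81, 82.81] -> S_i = 3.60*(-2.19)^i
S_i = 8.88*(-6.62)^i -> [8.88, -58.79, 389.16, -2576.24, 17054.73]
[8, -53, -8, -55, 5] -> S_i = Random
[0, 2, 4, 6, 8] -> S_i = 0 + 2*i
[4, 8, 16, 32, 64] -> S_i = 4*2^i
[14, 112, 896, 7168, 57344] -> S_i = 14*8^i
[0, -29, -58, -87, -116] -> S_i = 0 + -29*i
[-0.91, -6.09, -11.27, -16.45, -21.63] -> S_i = -0.91 + -5.18*i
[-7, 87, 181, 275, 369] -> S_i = -7 + 94*i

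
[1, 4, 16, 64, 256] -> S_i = 1*4^i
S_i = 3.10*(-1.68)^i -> [3.1, -5.21, 8.75, -14.7, 24.69]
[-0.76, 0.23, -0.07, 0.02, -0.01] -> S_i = -0.76*(-0.30)^i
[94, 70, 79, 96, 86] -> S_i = Random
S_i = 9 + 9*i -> [9, 18, 27, 36, 45]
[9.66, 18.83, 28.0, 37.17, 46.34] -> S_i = 9.66 + 9.17*i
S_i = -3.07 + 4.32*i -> [-3.07, 1.25, 5.57, 9.89, 14.21]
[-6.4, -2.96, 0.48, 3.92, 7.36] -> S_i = -6.40 + 3.44*i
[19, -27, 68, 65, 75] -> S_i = Random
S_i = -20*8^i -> [-20, -160, -1280, -10240, -81920]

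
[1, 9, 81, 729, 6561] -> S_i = 1*9^i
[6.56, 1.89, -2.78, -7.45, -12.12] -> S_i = 6.56 + -4.67*i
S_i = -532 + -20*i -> [-532, -552, -572, -592, -612]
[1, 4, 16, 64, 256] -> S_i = 1*4^i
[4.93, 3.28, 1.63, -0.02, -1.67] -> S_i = 4.93 + -1.65*i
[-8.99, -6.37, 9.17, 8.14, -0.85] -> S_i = Random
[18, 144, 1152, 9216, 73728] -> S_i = 18*8^i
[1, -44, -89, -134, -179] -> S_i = 1 + -45*i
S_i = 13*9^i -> [13, 117, 1053, 9477, 85293]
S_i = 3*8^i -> [3, 24, 192, 1536, 12288]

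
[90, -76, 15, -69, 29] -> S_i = Random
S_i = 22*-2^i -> [22, -44, 88, -176, 352]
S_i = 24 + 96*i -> [24, 120, 216, 312, 408]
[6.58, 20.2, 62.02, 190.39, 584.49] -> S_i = 6.58*3.07^i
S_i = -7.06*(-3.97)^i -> [-7.06, 28.03, -111.27, 441.75, -1753.75]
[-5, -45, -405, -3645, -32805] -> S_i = -5*9^i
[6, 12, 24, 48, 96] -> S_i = 6*2^i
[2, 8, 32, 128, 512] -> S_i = 2*4^i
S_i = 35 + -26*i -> [35, 9, -17, -43, -69]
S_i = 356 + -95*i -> [356, 261, 166, 71, -24]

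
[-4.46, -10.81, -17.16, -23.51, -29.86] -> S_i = -4.46 + -6.35*i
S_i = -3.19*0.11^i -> [-3.19, -0.35, -0.04, -0.0, -0.0]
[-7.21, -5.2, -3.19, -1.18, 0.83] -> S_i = -7.21 + 2.01*i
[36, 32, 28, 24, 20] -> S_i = 36 + -4*i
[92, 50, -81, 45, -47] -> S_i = Random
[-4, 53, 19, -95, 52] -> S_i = Random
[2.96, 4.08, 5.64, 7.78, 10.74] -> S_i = 2.96*1.38^i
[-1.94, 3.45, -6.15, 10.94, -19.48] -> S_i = -1.94*(-1.78)^i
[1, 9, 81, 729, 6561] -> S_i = 1*9^i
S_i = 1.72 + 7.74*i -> [1.72, 9.46, 17.2, 24.94, 32.68]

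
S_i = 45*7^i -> [45, 315, 2205, 15435, 108045]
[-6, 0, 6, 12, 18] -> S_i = -6 + 6*i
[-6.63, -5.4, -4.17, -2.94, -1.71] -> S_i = -6.63 + 1.23*i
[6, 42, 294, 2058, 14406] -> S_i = 6*7^i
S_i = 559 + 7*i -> [559, 566, 573, 580, 587]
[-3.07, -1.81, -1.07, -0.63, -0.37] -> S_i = -3.07*0.59^i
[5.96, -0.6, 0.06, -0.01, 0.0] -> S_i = 5.96*(-0.10)^i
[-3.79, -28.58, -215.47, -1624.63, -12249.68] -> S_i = -3.79*7.54^i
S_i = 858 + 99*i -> [858, 957, 1056, 1155, 1254]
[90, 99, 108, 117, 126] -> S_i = 90 + 9*i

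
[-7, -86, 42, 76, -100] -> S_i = Random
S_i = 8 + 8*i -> [8, 16, 24, 32, 40]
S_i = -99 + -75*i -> [-99, -174, -249, -324, -399]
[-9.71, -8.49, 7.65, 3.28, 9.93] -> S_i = Random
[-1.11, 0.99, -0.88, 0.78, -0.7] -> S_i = -1.11*(-0.89)^i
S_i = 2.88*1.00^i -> [2.88, 2.88, 2.88, 2.88, 2.88]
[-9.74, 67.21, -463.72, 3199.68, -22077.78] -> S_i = -9.74*(-6.90)^i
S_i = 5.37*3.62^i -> [5.37, 19.44, 70.37, 254.74, 922.16]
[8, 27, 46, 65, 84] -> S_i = 8 + 19*i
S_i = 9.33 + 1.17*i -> [9.33, 10.5, 11.67, 12.84, 14.01]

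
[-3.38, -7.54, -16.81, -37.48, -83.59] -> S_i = -3.38*2.23^i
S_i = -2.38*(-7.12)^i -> [-2.38, 16.95, -120.65, 859.05, -6116.41]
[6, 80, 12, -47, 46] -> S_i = Random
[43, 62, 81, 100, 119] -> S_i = 43 + 19*i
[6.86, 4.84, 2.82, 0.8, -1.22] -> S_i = 6.86 + -2.02*i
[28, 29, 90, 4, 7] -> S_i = Random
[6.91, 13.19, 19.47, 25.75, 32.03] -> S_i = 6.91 + 6.28*i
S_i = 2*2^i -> [2, 4, 8, 16, 32]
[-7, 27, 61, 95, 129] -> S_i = -7 + 34*i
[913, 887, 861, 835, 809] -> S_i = 913 + -26*i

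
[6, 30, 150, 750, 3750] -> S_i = 6*5^i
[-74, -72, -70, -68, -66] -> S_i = -74 + 2*i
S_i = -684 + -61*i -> [-684, -745, -806, -867, -928]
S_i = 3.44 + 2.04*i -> [3.44, 5.48, 7.52, 9.56, 11.6]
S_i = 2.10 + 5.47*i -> [2.1, 7.57, 13.04, 18.51, 23.98]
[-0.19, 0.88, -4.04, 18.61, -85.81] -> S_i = -0.19*(-4.61)^i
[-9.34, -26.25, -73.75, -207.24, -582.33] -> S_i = -9.34*2.81^i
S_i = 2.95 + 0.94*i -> [2.95, 3.89, 4.83, 5.77, 6.71]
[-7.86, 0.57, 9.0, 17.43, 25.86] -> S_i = -7.86 + 8.43*i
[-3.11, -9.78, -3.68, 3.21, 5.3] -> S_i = Random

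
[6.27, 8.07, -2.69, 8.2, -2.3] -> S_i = Random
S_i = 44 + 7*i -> [44, 51, 58, 65, 72]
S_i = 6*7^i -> [6, 42, 294, 2058, 14406]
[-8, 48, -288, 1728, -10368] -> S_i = -8*-6^i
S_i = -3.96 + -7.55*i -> [-3.96, -11.51, -19.06, -26.61, -34.16]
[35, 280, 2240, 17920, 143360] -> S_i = 35*8^i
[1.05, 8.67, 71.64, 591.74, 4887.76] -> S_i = 1.05*8.26^i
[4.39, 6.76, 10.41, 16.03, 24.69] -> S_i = 4.39*1.54^i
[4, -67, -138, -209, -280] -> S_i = 4 + -71*i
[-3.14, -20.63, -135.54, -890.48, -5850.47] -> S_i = -3.14*6.57^i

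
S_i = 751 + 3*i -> [751, 754, 757, 760, 763]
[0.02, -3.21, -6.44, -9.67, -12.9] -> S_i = 0.02 + -3.23*i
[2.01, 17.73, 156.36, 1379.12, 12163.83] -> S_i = 2.01*8.82^i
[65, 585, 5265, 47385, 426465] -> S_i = 65*9^i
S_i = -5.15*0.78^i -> [-5.15, -4.02, -3.13, -2.44, -1.91]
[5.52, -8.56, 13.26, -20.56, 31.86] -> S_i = 5.52*(-1.55)^i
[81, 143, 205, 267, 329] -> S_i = 81 + 62*i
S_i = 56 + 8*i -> [56, 64, 72, 80, 88]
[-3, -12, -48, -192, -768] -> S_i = -3*4^i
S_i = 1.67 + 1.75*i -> [1.67, 3.42, 5.17, 6.92, 8.67]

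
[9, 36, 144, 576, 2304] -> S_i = 9*4^i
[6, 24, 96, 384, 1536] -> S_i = 6*4^i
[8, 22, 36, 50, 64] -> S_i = 8 + 14*i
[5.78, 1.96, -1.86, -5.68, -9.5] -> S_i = 5.78 + -3.82*i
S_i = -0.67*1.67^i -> [-0.67, -1.12, -1.87, -3.12, -5.21]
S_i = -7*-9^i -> [-7, 63, -567, 5103, -45927]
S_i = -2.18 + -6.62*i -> [-2.18, -8.8, -15.42, -22.04, -28.66]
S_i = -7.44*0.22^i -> [-7.44, -1.64, -0.36, -0.08, -0.02]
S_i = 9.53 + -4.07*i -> [9.53, 5.46, 1.39, -2.68, -6.75]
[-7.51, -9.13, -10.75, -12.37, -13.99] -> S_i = -7.51 + -1.62*i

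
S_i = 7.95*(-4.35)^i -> [7.95, -34.58, 150.43, -654.39, 2846.58]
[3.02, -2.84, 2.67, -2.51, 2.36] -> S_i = 3.02*(-0.94)^i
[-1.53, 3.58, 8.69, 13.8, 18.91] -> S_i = -1.53 + 5.11*i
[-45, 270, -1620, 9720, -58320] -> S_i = -45*-6^i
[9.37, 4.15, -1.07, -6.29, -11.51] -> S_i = 9.37 + -5.22*i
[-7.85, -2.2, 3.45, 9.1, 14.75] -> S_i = -7.85 + 5.65*i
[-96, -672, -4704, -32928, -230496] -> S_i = -96*7^i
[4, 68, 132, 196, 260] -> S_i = 4 + 64*i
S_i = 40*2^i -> [40, 80, 160, 320, 640]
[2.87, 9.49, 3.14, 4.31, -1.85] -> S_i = Random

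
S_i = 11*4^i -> [11, 44, 176, 704, 2816]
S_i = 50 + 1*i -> [50, 51, 52, 53, 54]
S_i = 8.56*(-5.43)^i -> [8.56, -46.48, 252.39, -1370.48, 7441.72]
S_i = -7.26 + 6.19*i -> [-7.26, -1.07, 5.12, 11.31, 17.5]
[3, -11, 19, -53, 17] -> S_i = Random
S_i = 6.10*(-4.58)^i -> [6.1, -27.94, 127.96, -586.04, 2684.06]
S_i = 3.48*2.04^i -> [3.48, 7.1, 14.48, 29.54, 60.27]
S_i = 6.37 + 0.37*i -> [6.37, 6.74, 7.11, 7.48, 7.85]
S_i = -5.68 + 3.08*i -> [-5.68, -2.6, 0.48, 3.56, 6.64]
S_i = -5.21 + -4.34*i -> [-5.21, -9.55, -13.89, -18.23, -22.57]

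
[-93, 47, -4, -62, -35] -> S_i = Random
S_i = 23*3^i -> [23, 69, 207, 621, 1863]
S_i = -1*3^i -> [-1, -3, -9, -27, -81]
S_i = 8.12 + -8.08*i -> [8.12, 0.04, -8.04, -16.12, -24.2]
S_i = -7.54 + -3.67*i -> [-7.54, -11.21, -14.88, -18.55, -22.22]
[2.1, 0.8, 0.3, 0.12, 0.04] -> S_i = 2.10*0.38^i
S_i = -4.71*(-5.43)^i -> [-4.71, 25.58, -138.87, 754.09, -4094.68]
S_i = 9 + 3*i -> [9, 12, 15, 18, 21]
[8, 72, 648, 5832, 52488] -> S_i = 8*9^i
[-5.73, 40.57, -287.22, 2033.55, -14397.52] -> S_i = -5.73*(-7.08)^i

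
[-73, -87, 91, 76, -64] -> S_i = Random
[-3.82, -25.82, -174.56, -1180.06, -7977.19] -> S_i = -3.82*6.76^i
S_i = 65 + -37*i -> [65, 28, -9, -46, -83]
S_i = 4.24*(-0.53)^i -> [4.24, -2.25, 1.19, -0.63, 0.33]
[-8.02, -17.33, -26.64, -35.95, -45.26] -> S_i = -8.02 + -9.31*i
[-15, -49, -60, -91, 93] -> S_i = Random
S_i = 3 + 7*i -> [3, 10, 17, 24, 31]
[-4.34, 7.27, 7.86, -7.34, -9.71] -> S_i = Random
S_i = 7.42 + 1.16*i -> [7.42, 8.58, 9.74, 10.9, 12.06]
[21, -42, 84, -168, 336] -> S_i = 21*-2^i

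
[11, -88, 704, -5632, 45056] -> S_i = 11*-8^i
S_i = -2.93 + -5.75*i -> [-2.93, -8.68, -14.43, -20.18, -25.93]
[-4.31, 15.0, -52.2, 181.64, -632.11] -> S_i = -4.31*(-3.48)^i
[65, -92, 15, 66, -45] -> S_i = Random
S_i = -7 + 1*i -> [-7, -6, -5, -4, -3]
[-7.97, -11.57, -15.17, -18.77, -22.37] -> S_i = -7.97 + -3.60*i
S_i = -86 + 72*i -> [-86, -14, 58, 130, 202]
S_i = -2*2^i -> [-2, -4, -8, -16, -32]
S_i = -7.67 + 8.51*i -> [-7.67, 0.84, 9.35, 17.86, 26.37]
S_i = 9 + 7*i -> [9, 16, 23, 30, 37]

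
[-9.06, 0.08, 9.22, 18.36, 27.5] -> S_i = -9.06 + 9.14*i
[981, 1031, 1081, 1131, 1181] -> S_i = 981 + 50*i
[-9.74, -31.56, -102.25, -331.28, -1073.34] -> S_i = -9.74*3.24^i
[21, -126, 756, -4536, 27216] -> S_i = 21*-6^i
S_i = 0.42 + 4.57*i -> [0.42, 4.99, 9.56, 14.13, 18.7]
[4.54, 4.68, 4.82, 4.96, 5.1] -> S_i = 4.54 + 0.14*i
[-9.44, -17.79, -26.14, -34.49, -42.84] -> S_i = -9.44 + -8.35*i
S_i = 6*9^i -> [6, 54, 486, 4374, 39366]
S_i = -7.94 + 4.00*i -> [-7.94, -3.94, 0.06, 4.06, 8.06]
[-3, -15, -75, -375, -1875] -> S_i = -3*5^i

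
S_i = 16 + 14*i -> [16, 30, 44, 58, 72]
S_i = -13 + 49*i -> [-13, 36, 85, 134, 183]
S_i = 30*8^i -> [30, 240, 1920, 15360, 122880]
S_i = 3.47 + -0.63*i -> [3.47, 2.84, 2.21, 1.58, 0.95]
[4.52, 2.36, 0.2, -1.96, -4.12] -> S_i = 4.52 + -2.16*i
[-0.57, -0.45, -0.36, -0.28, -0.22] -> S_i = -0.57*0.79^i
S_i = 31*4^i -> [31, 124, 496, 1984, 7936]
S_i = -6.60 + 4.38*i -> [-6.6, -2.22, 2.16, 6.54, 10.92]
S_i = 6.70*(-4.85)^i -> [6.7, -32.49, 157.6, -764.36, 3707.16]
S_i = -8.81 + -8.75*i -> [-8.81, -17.56, -26.31, -35.06, -43.81]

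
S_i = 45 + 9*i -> [45, 54, 63, 72, 81]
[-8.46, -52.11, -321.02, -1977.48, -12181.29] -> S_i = -8.46*6.16^i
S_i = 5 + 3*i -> [5, 8, 11, 14, 17]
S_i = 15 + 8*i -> [15, 23, 31, 39, 47]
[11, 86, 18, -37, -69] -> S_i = Random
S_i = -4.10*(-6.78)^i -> [-4.1, 27.8, -188.47, 1277.83, -8663.68]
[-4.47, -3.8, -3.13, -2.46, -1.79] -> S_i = -4.47 + 0.67*i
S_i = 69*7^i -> [69, 483, 3381, 23667, 165669]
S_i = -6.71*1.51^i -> [-6.71, -10.13, -15.3, -23.1, -34.88]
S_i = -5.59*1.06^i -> [-5.59, -5.93, -6.28, -6.66, -7.06]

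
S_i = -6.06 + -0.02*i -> [-6.06, -6.08, -6.1, -6.12, -6.14]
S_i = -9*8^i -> [-9, -72, -576, -4608, -36864]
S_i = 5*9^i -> [5, 45, 405, 3645, 32805]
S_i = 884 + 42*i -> [884, 926, 968, 1010, 1052]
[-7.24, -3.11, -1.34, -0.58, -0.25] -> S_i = -7.24*0.43^i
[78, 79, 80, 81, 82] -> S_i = 78 + 1*i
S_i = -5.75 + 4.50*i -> [-5.75, -1.25, 3.25, 7.75, 12.25]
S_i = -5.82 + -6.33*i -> [-5.82, -12.15, -18.48, -24.81, -31.14]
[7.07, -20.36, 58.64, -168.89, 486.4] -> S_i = 7.07*(-2.88)^i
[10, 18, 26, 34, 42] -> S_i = 10 + 8*i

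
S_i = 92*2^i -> [92, 184, 368, 736, 1472]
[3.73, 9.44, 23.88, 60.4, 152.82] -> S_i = 3.73*2.53^i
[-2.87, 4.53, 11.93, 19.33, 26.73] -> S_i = -2.87 + 7.40*i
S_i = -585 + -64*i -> [-585, -649, -713, -777, -841]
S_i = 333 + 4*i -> [333, 337, 341, 345, 349]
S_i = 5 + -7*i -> [5, -2, -9, -16, -23]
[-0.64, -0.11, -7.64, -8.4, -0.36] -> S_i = Random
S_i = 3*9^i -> [3, 27, 243, 2187, 19683]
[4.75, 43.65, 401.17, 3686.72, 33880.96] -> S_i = 4.75*9.19^i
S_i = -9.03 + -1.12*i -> [-9.03, -10.15, -11.27, -12.39, -13.51]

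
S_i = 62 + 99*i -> [62, 161, 260, 359, 458]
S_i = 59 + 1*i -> [59, 60, 61, 62, 63]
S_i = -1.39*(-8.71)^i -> [-1.39, 12.11, -105.45, 918.48, -7999.95]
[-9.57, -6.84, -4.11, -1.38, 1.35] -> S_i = -9.57 + 2.73*i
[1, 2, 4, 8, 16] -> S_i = 1*2^i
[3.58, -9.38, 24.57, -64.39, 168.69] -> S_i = 3.58*(-2.62)^i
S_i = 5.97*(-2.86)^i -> [5.97, -17.07, 48.83, -139.66, 399.43]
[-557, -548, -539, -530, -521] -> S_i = -557 + 9*i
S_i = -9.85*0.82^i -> [-9.85, -8.08, -6.62, -5.43, -4.45]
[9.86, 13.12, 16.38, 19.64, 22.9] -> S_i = 9.86 + 3.26*i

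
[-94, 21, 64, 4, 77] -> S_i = Random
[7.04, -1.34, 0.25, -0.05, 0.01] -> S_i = 7.04*(-0.19)^i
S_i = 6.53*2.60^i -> [6.53, 16.98, 44.14, 114.77, 298.41]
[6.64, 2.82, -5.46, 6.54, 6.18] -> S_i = Random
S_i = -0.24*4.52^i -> [-0.24, -1.08, -4.9, -22.16, -100.18]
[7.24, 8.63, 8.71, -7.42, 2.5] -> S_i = Random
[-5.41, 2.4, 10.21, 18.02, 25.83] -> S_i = -5.41 + 7.81*i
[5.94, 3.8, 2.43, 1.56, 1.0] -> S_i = 5.94*0.64^i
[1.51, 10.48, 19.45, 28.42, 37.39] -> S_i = 1.51 + 8.97*i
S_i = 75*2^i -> [75, 150, 300, 600, 1200]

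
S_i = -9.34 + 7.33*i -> [-9.34, -2.01, 5.32, 12.65, 19.98]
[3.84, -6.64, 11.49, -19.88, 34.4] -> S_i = 3.84*(-1.73)^i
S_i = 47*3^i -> [47, 141, 423, 1269, 3807]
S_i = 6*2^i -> [6, 12, 24, 48, 96]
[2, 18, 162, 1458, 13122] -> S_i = 2*9^i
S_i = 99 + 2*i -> [99, 101, 103, 105, 107]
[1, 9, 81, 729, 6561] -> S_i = 1*9^i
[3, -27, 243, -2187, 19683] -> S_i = 3*-9^i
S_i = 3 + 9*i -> [3, 12, 21, 30, 39]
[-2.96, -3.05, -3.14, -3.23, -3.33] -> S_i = -2.96*1.03^i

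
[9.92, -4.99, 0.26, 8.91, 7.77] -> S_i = Random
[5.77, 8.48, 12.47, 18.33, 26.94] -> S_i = 5.77*1.47^i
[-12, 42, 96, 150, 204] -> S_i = -12 + 54*i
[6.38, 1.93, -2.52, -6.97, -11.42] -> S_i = 6.38 + -4.45*i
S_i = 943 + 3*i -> [943, 946, 949, 952, 955]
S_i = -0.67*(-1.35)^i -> [-0.67, 0.9, -1.22, 1.65, -2.23]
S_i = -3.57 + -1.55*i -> [-3.57, -5.12, -6.67, -8.22, -9.77]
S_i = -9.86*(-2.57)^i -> [-9.86, 25.34, -65.12, 167.37, -430.14]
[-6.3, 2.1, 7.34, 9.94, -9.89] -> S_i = Random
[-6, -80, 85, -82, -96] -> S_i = Random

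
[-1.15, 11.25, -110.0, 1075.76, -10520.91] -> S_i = -1.15*(-9.78)^i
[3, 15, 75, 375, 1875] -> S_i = 3*5^i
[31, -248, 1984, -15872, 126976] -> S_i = 31*-8^i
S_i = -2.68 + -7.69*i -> [-2.68, -10.37, -18.06, -25.75, -33.44]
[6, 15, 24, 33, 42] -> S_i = 6 + 9*i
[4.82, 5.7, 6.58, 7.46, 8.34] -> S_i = 4.82 + 0.88*i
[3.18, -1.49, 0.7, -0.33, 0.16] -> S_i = 3.18*(-0.47)^i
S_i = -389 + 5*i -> [-389, -384, -379, -374, -369]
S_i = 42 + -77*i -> [42, -35, -112, -189, -266]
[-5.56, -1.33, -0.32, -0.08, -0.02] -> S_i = -5.56*0.24^i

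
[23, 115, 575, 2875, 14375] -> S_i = 23*5^i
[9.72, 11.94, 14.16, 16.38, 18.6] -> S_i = 9.72 + 2.22*i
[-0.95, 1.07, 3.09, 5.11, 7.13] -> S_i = -0.95 + 2.02*i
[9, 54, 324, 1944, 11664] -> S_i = 9*6^i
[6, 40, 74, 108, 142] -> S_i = 6 + 34*i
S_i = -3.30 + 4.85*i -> [-3.3, 1.55, 6.4, 11.25, 16.1]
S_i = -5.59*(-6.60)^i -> [-5.59, 36.89, -243.5, 1607.1, -10606.88]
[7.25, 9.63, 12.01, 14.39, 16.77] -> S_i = 7.25 + 2.38*i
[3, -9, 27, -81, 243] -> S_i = 3*-3^i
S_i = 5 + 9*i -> [5, 14, 23, 32, 41]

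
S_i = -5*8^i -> [-5, -40, -320, -2560, -20480]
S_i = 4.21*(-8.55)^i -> [4.21, -36.0, 307.76, -2631.36, 22498.14]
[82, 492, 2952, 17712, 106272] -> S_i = 82*6^i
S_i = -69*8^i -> [-69, -552, -4416, -35328, -282624]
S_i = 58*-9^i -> [58, -522, 4698, -42282, 380538]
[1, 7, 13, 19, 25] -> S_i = 1 + 6*i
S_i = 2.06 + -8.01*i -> [2.06, -5.95, -13.96, -21.97, -29.98]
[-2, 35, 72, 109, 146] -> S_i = -2 + 37*i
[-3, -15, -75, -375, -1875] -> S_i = -3*5^i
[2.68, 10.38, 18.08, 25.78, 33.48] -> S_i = 2.68 + 7.70*i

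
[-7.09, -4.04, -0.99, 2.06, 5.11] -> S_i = -7.09 + 3.05*i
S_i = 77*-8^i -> [77, -616, 4928, -39424, 315392]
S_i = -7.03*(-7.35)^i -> [-7.03, 51.67, -379.78, 2791.37, -20516.57]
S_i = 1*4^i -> [1, 4, 16, 64, 256]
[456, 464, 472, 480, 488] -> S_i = 456 + 8*i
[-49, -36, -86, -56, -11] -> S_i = Random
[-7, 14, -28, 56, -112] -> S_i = -7*-2^i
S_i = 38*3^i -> [38, 114, 342, 1026, 3078]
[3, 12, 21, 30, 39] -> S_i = 3 + 9*i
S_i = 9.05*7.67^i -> [9.05, 69.41, 532.4, 4083.52, 31320.6]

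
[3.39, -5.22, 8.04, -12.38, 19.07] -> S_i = 3.39*(-1.54)^i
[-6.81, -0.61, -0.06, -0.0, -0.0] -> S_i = -6.81*0.09^i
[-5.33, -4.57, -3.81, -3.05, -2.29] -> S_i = -5.33 + 0.76*i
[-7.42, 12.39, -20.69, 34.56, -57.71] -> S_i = -7.42*(-1.67)^i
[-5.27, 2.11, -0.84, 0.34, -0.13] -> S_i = -5.27*(-0.40)^i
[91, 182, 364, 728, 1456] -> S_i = 91*2^i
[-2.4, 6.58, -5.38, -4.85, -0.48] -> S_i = Random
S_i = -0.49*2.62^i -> [-0.49, -1.28, -3.36, -8.81, -23.09]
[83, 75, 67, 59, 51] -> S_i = 83 + -8*i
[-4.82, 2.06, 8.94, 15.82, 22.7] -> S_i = -4.82 + 6.88*i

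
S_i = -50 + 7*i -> [-50, -43, -36, -29, -22]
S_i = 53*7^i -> [53, 371, 2597, 18179, 127253]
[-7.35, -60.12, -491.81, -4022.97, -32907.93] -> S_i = -7.35*8.18^i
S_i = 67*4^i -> [67, 268, 1072, 4288, 17152]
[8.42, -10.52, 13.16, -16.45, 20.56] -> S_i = 8.42*(-1.25)^i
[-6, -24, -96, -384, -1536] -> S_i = -6*4^i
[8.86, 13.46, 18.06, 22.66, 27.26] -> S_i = 8.86 + 4.60*i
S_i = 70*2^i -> [70, 140, 280, 560, 1120]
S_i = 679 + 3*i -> [679, 682, 685, 688, 691]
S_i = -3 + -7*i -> [-3, -10, -17, -24, -31]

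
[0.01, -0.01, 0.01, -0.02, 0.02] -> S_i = 0.01*(-1.16)^i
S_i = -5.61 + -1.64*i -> [-5.61, -7.25, -8.89, -10.53, -12.17]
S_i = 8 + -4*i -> [8, 4, 0, -4, -8]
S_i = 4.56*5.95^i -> [4.56, 27.13, 161.44, 960.54, 5715.22]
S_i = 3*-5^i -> [3, -15, 75, -375, 1875]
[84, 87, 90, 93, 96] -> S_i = 84 + 3*i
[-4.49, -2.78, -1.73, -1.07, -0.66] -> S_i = -4.49*0.62^i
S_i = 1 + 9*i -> [1, 10, 19, 28, 37]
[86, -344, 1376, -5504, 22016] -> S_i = 86*-4^i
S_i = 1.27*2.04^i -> [1.27, 2.59, 5.29, 10.78, 22.0]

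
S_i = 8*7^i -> [8, 56, 392, 2744, 19208]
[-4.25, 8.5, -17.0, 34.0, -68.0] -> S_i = -4.25*(-2.00)^i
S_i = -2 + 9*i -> [-2, 7, 16, 25, 34]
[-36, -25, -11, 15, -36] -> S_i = Random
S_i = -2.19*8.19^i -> [-2.19, -17.94, -146.9, -1203.08, -9853.25]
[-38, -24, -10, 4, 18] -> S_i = -38 + 14*i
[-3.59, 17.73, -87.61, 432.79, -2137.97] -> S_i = -3.59*(-4.94)^i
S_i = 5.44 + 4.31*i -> [5.44, 9.75, 14.06, 18.37, 22.68]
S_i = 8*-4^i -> [8, -32, 128, -512, 2048]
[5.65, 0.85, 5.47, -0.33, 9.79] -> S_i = Random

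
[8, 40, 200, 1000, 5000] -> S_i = 8*5^i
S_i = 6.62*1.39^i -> [6.62, 9.2, 12.79, 17.78, 24.71]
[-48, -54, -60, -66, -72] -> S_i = -48 + -6*i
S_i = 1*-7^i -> [1, -7, 49, -343, 2401]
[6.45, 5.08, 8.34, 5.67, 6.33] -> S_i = Random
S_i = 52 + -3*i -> [52, 49, 46, 43, 40]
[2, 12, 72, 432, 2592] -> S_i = 2*6^i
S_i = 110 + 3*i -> [110, 113, 116, 119, 122]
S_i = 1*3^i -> [1, 3, 9, 27, 81]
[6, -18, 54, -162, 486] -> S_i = 6*-3^i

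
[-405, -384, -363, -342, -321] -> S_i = -405 + 21*i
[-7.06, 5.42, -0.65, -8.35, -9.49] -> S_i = Random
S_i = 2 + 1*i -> [2, 3, 4, 5, 6]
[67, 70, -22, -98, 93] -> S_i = Random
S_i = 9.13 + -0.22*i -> [9.13, 8.91, 8.69, 8.47, 8.25]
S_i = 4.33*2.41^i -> [4.33, 10.44, 25.15, 60.61, 146.07]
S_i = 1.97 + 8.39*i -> [1.97, 10.36, 18.75, 27.14, 35.53]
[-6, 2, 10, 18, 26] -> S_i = -6 + 8*i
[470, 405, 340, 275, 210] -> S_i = 470 + -65*i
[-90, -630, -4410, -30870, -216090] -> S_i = -90*7^i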